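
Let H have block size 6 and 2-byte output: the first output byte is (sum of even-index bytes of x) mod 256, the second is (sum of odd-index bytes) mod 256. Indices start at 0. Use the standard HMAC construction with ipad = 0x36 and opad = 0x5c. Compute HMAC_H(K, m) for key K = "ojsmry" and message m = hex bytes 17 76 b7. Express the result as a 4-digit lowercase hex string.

4008

Key "ojsmry" = 6f 6a 73 6d 72 79 is exactly B = 6 bytes: K' = 6f 6a 73 6d 72 79.
K' ⊕ ipad = 59 5c 45 5b 44 4f.  K' ⊕ opad = 33 36 2f 31 2e 25.
Inner input = (K'⊕ipad) ∥ m = 59 5c 45 5b 44 4f ∥ 17 76 b7.
Inner hash: even-index sum = 432 mod 256 = 176; odd-index sum = 380 mod 256 = 124 → b0 7c.
Outer input = (K'⊕opad) ∥ inner = 33 36 2f 31 2e 25 ∥ b0 7c.
Outer hash (tag): even-index sum = 320 mod 256 = 64; odd-index sum = 264 mod 256 = 8 → 40 08.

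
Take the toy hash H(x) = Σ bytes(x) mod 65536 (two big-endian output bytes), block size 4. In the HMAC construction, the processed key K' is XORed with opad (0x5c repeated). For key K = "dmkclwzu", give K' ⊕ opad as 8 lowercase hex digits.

5f2d5c5c

Key "dmkclwzu" = 64 6d 6b 63 6c 77 7a 75 is 8 bytes > B = 4, so hash it first: H(key) = 03 71, then zero-pad to 4 bytes: K' = 03 71 00 00.
XOR each byte with 0x5c: 03⊕5c=5f, 71⊕5c=2d, 00⊕5c=5c, 00⊕5c=5c.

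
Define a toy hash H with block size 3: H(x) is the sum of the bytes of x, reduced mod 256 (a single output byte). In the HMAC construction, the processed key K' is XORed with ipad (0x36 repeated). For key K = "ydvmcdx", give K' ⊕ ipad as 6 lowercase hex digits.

Key "ydvmcdx" = 79 64 76 6d 63 64 78 is 7 bytes > B = 3, so hash it first: H(key) = ff, then zero-pad to 3 bytes: K' = ff 00 00.
XOR each byte with 0x36: ff⊕36=c9, 00⊕36=36, 00⊕36=36.

c93636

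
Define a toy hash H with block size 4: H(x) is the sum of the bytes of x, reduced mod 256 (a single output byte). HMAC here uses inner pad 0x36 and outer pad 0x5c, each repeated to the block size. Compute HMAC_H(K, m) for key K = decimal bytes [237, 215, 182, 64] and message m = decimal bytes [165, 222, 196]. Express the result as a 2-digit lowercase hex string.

3b

Key decimal bytes [237, 215, 182, 64] = ed d7 b6 40 is exactly B = 4 bytes: K' = ed d7 b6 40.
K' ⊕ ipad = db e1 80 76.  K' ⊕ opad = b1 8b ea 1c.
Inner input = (K'⊕ipad) ∥ m = db e1 80 76 ∥ a5 de c4.
Inner hash: sum = 219+225+128+118+165+222+196 = 1273; mod 256 = 249 → f9.
Outer input = (K'⊕opad) ∥ inner = b1 8b ea 1c ∥ f9.
Outer hash (tag): sum = 177+139+234+28+249 = 827; mod 256 = 59 → 3b.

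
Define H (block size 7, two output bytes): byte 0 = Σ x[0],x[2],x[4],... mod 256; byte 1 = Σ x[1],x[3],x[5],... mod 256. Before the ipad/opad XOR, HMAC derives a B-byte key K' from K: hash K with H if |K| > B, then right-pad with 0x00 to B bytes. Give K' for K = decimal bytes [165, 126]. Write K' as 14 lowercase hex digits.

Key decimal bytes [165, 126] = a5 7e is 2 bytes ≤ B = 7; zero-pad to 7 bytes: K' = a5 7e 00 00 00 00 00.

a57e0000000000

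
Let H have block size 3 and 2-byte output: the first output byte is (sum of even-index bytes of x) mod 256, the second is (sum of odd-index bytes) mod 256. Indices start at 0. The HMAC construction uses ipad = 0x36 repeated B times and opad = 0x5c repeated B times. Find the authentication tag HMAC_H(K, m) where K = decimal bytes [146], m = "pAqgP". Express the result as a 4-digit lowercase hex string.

Key decimal bytes [146] = 92 is 1 byte ≤ B = 3; zero-pad to 3 bytes: K' = 92 00 00.
K' ⊕ ipad = a4 36 36.  K' ⊕ opad = ce 5c 5c.
Inner input = (K'⊕ipad) ∥ m = a4 36 36 ∥ 70 41 71 67 50.
Inner hash: even-index sum = 386 mod 256 = 130; odd-index sum = 359 mod 256 = 103 → 82 67.
Outer input = (K'⊕opad) ∥ inner = ce 5c 5c ∥ 82 67.
Outer hash (tag): even-index sum = 401 mod 256 = 145; odd-index sum = 222 mod 256 = 222 → 91 de.

91de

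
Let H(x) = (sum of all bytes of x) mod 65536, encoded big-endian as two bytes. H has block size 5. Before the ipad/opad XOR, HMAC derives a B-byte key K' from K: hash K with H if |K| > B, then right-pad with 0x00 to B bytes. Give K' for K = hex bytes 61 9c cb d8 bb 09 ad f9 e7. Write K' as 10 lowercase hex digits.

|K| = 9 > B = 5, so first hash the key.
H(K): sum = 97+156+203+216+187+9+173+249+231 = 1521 → 05 f1.
Zero-pad H(K) = 05 f1 to 5 bytes: K' = 05 f1 00 00 00.

05f1000000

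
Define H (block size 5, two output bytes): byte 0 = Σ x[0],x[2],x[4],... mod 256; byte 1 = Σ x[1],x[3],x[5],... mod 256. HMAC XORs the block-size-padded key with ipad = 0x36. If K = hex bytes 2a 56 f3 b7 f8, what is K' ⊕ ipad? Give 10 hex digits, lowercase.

1c60c581ce

Key hex bytes 2a 56 f3 b7 f8 is exactly B = 5 bytes: K' = 2a 56 f3 b7 f8.
XOR each byte with 0x36: 2a⊕36=1c, 56⊕36=60, f3⊕36=c5, b7⊕36=81, f8⊕36=ce.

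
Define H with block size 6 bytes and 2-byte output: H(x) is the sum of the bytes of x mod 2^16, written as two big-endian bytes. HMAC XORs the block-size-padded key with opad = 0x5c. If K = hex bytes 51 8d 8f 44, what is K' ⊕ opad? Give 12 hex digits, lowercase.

0dd1d3185c5c

Key hex bytes 51 8d 8f 44 is 4 bytes ≤ B = 6; zero-pad to 6 bytes: K' = 51 8d 8f 44 00 00.
XOR each byte with 0x5c: 51⊕5c=0d, 8d⊕5c=d1, 8f⊕5c=d3, 44⊕5c=18, 00⊕5c=5c, 00⊕5c=5c.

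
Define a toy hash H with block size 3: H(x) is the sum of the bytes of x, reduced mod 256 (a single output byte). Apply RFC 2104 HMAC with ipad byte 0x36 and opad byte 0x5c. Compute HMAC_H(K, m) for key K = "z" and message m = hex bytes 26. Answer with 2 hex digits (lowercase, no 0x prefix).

Key "z" = 7a is 1 byte ≤ B = 3; zero-pad to 3 bytes: K' = 7a 00 00.
K' ⊕ ipad = 4c 36 36.  K' ⊕ opad = 26 5c 5c.
Inner input = (K'⊕ipad) ∥ m = 4c 36 36 ∥ 26.
Inner hash: sum = 76+54+54+38 = 222 → de.
Outer input = (K'⊕opad) ∥ inner = 26 5c 5c ∥ de.
Outer hash (tag): sum = 38+92+92+222 = 444; mod 256 = 188 → bc.

bc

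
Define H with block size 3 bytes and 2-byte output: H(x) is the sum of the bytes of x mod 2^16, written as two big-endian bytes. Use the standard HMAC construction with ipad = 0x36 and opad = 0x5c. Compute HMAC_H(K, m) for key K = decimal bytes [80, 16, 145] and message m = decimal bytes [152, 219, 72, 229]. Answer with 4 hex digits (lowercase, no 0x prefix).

Key decimal bytes [80, 16, 145] = 50 10 91 is exactly B = 3 bytes: K' = 50 10 91.
K' ⊕ ipad = 66 26 a7.  K' ⊕ opad = 0c 4c cd.
Inner input = (K'⊕ipad) ∥ m = 66 26 a7 ∥ 98 db 48 e5.
Inner hash: sum = 102+38+167+152+219+72+229 = 979 → 03 d3.
Outer input = (K'⊕opad) ∥ inner = 0c 4c cd ∥ 03 d3.
Outer hash (tag): sum = 12+76+205+3+211 = 507 → 01 fb.

01fb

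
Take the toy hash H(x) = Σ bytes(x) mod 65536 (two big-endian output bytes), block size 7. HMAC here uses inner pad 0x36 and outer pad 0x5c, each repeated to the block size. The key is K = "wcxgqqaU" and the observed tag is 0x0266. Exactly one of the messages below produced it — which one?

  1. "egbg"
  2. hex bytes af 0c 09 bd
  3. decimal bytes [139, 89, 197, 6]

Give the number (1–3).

2

Key "wcxgqqaU" = 77 63 78 67 71 71 61 55 is 8 bytes > B = 7, so hash it first: H(key) = 03 51, then zero-pad to 7 bytes: K' = 03 51 00 00 00 00 00.
K' ⊕ ipad = 35 67 36 36 36 36 36; K' ⊕ opad = 5f 0d 5c 5c 5c 5c 5c.
m1: inner = H(35 67 36 36 36 36 36 65 67 62 67) = 03 3f; tag = H(5f 0d 5c 5c 5c 5c 5c 03 3f) = 027a
m2: inner = H(35 67 36 36 36 36 36 af 0c 09 bd) = 03 2b; tag = H(5f 0d 5c 5c 5c 5c 5c 03 2b) = 0266 ← matches
m3: inner = H(35 67 36 36 36 36 36 8b 59 c5 06) = 03 59; tag = H(5f 0d 5c 5c 5c 5c 5c 03 59) = 0294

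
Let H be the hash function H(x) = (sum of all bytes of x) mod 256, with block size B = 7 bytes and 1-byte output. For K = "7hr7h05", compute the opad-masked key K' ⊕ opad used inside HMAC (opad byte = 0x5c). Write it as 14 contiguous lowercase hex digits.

Key "7hr7h05" = 37 68 72 37 68 30 35 is exactly B = 7 bytes: K' = 37 68 72 37 68 30 35.
XOR each byte with 0x5c: 37⊕5c=6b, 68⊕5c=34, 72⊕5c=2e, 37⊕5c=6b, 68⊕5c=34, 30⊕5c=6c, 35⊕5c=69.

6b342e6b346c69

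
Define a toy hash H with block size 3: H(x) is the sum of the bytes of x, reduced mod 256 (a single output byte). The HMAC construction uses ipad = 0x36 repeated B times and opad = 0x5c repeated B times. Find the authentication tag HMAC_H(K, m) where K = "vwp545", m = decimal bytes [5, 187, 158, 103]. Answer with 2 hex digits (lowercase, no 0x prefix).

Key "vwp545" = 76 77 70 35 34 35 is 6 bytes > B = 3, so hash it first: H(key) = fb, then zero-pad to 3 bytes: K' = fb 00 00.
K' ⊕ ipad = cd 36 36.  K' ⊕ opad = a7 5c 5c.
Inner input = (K'⊕ipad) ∥ m = cd 36 36 ∥ 05 bb 9e 67.
Inner hash: sum = 205+54+54+5+187+158+103 = 766; mod 256 = 254 → fe.
Outer input = (K'⊕opad) ∥ inner = a7 5c 5c ∥ fe.
Outer hash (tag): sum = 167+92+92+254 = 605; mod 256 = 93 → 5d.

5d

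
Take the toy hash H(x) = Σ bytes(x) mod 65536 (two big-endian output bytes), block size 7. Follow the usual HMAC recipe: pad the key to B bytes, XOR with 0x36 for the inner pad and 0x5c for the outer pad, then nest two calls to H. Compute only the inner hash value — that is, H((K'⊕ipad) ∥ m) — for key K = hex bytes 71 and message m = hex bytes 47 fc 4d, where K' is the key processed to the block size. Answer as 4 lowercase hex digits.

031b

Key hex bytes 71 is 1 byte ≤ B = 7; zero-pad to 7 bytes: K' = 71 00 00 00 00 00 00.
K' ⊕ ipad = 47 36 36 36 36 36 36.
Inner input = 47 36 36 36 36 36 36 ∥ 47 fc 4d.
Inner hash: sum = 71+54+54+54+54+54+54+71+252+77 = 795 → 03 1b.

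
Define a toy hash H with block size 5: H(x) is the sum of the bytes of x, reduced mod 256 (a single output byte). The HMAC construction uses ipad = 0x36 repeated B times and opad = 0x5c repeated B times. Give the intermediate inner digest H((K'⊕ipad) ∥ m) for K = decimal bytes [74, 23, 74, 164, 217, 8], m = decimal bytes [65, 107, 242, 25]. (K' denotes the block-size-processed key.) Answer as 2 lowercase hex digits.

95

Key decimal bytes [74, 23, 74, 164, 217, 8] = 4a 17 4a a4 d9 08 is 6 bytes > B = 5, so hash it first: H(key) = 30, then zero-pad to 5 bytes: K' = 30 00 00 00 00.
K' ⊕ ipad = 06 36 36 36 36.
Inner input = 06 36 36 36 36 ∥ 41 6b f2 19.
Inner hash: sum = 6+54+54+54+54+65+107+242+25 = 661; mod 256 = 149 → 95.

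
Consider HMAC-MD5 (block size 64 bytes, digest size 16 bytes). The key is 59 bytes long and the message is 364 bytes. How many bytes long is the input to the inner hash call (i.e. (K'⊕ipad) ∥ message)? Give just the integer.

Key is 59 ≤ 64 bytes, zero-padded: |K'| = 64.
Inner input = (K'⊕ipad) ∥ m → 64 + 364 = 428 bytes.

428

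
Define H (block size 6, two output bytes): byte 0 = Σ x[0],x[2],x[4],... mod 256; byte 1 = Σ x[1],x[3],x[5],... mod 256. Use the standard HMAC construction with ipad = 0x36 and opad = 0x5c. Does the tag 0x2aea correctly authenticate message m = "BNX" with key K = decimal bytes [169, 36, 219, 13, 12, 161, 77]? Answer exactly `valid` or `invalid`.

Key decimal bytes [169, 36, 219, 13, 12, 161, 77] = a9 24 db 0d 0c a1 4d is 7 bytes > B = 6, so hash it first: H(key) = dd d2, then zero-pad to 6 bytes: K' = dd d2 00 00 00 00.
K' ⊕ ipad = eb e4 36 36 36 36; K' ⊕ opad = 81 8e 5c 5c 5c 5c.
Inner hash: even-index sum = 497 mod 256 = 241; odd-index sum = 414 mod 256 = 158 → f1 9e.
Outer hash (recomputed tag): even-index sum = 554 mod 256 = 42; odd-index sum = 484 mod 256 = 228 → 2a e4.
Recomputed tag = 2ae4; claimed = 2aea → mismatch.

invalid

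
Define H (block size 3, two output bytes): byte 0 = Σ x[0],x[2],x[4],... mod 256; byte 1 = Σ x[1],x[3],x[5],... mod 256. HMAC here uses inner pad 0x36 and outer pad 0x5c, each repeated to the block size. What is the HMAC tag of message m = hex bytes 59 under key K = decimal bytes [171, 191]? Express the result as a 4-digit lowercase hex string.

35b6

Key decimal bytes [171, 191] = ab bf is 2 bytes ≤ B = 3; zero-pad to 3 bytes: K' = ab bf 00.
K' ⊕ ipad = 9d 89 36.  K' ⊕ opad = f7 e3 5c.
Inner input = (K'⊕ipad) ∥ m = 9d 89 36 ∥ 59.
Inner hash: even-index sum = 211 mod 256 = 211; odd-index sum = 226 mod 256 = 226 → d3 e2.
Outer input = (K'⊕opad) ∥ inner = f7 e3 5c ∥ d3 e2.
Outer hash (tag): even-index sum = 565 mod 256 = 53; odd-index sum = 438 mod 256 = 182 → 35 b6.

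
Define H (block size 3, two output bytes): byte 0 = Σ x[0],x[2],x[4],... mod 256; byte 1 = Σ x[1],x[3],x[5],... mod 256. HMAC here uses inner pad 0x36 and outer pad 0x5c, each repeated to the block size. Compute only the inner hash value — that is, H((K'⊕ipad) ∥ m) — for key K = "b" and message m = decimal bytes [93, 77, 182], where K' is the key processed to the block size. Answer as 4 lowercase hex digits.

d749

Key "b" = 62 is 1 byte ≤ B = 3; zero-pad to 3 bytes: K' = 62 00 00.
K' ⊕ ipad = 54 36 36.
Inner input = 54 36 36 ∥ 5d 4d b6.
Inner hash: even-index sum = 215 mod 256 = 215; odd-index sum = 329 mod 256 = 73 → d7 49.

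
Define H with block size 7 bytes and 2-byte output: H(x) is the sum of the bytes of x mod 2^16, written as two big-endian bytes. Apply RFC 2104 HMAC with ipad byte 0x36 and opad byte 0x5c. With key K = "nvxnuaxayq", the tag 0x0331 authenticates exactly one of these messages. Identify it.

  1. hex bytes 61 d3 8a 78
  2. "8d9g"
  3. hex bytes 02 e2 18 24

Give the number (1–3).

1

Key "nvxnuaxayq" = 6e 76 78 6e 75 61 78 61 79 71 is 10 bytes > B = 7, so hash it first: H(key) = 04 63, then zero-pad to 7 bytes: K' = 04 63 00 00 00 00 00.
K' ⊕ ipad = 32 55 36 36 36 36 36; K' ⊕ opad = 58 3f 5c 5c 5c 5c 5c.
m1: inner = H(32 55 36 36 36 36 36 61 d3 8a 78) = 03 cb; tag = H(58 3f 5c 5c 5c 5c 5c 03 cb) = 0331 ← matches
m2: inner = H(32 55 36 36 36 36 36 38 64 39 67) = 02 d1; tag = H(58 3f 5c 5c 5c 5c 5c 02 d1) = 0336
m3: inner = H(32 55 36 36 36 36 36 02 e2 18 24) = 02 b5; tag = H(58 3f 5c 5c 5c 5c 5c 02 b5) = 031a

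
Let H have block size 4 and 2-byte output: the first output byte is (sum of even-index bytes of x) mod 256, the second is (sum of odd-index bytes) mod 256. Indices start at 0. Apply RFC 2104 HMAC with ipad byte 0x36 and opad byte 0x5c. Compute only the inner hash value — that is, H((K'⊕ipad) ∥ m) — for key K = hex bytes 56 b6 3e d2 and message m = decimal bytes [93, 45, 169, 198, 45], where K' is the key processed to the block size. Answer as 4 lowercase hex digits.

9b57

Key hex bytes 56 b6 3e d2 is exactly B = 4 bytes: K' = 56 b6 3e d2.
K' ⊕ ipad = 60 80 08 e4.
Inner input = 60 80 08 e4 ∥ 5d 2d a9 c6 2d.
Inner hash: even-index sum = 411 mod 256 = 155; odd-index sum = 599 mod 256 = 87 → 9b 57.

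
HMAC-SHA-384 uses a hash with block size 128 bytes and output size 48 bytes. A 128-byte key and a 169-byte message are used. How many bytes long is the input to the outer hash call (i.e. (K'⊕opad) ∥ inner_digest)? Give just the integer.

176

Key is 128 ≤ 128 bytes, zero-padded: |K'| = 128.
Outer input = (K'⊕opad) ∥ H(inner) → 128 + 48 = 176 bytes.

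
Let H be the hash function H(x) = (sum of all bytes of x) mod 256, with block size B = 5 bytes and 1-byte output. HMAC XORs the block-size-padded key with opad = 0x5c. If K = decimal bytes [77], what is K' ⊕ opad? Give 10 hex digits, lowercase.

Key decimal bytes [77] = 4d is 1 byte ≤ B = 5; zero-pad to 5 bytes: K' = 4d 00 00 00 00.
XOR each byte with 0x5c: 4d⊕5c=11, 00⊕5c=5c, 00⊕5c=5c, 00⊕5c=5c, 00⊕5c=5c.

115c5c5c5c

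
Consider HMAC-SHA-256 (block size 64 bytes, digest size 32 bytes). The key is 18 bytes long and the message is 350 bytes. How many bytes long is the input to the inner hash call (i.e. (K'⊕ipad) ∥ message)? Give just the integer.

414

Key is 18 ≤ 64 bytes, zero-padded: |K'| = 64.
Inner input = (K'⊕ipad) ∥ m → 64 + 350 = 414 bytes.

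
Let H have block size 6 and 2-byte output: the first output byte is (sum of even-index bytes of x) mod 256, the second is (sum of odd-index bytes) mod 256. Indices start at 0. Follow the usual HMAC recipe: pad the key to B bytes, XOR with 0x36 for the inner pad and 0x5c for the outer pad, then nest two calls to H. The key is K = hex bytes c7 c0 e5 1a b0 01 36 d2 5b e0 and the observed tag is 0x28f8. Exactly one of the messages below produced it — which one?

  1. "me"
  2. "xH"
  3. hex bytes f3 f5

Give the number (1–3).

Key hex bytes c7 c0 e5 1a b0 01 36 d2 5b e0 is 10 bytes > B = 6, so hash it first: H(key) = ed 8d, then zero-pad to 6 bytes: K' = ed 8d 00 00 00 00.
K' ⊕ ipad = db bb 36 36 36 36; K' ⊕ opad = b1 d1 5c 5c 5c 5c.
m1: inner = H(db bb 36 36 36 36 6d 65) = b4 8c; tag = H(b1 d1 5c 5c 5c 5c b4 8c) = 1d15
m2: inner = H(db bb 36 36 36 36 78 48) = bf 6f; tag = H(b1 d1 5c 5c 5c 5c bf 6f) = 28f8 ← matches
m3: inner = H(db bb 36 36 36 36 f3 f5) = 3a 1c; tag = H(b1 d1 5c 5c 5c 5c 3a 1c) = a3a5

2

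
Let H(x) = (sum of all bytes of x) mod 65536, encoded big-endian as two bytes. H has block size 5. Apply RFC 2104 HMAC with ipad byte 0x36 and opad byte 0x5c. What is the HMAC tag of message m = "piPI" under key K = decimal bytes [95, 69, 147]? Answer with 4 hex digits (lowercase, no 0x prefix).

Key decimal bytes [95, 69, 147] = 5f 45 93 is 3 bytes ≤ B = 5; zero-pad to 5 bytes: K' = 5f 45 93 00 00.
K' ⊕ ipad = 69 73 a5 36 36.  K' ⊕ opad = 03 19 cf 5c 5c.
Inner input = (K'⊕ipad) ∥ m = 69 73 a5 36 36 ∥ 70 69 50 49.
Inner hash: sum = 105+115+165+54+54+112+105+80+73 = 863 → 03 5f.
Outer input = (K'⊕opad) ∥ inner = 03 19 cf 5c 5c ∥ 03 5f.
Outer hash (tag): sum = 3+25+207+92+92+3+95 = 517 → 02 05.

0205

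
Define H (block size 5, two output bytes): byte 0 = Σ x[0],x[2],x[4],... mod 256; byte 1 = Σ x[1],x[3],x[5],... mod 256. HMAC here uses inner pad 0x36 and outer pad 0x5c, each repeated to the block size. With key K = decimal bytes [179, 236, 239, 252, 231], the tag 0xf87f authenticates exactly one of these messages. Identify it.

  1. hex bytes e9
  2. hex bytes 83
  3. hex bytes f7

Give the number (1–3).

3

Key decimal bytes [179, 236, 239, 252, 231] = b3 ec ef fc e7 is exactly B = 5 bytes: K' = b3 ec ef fc e7.
K' ⊕ ipad = 85 da d9 ca d1; K' ⊕ opad = ef b0 b3 a0 bb.
m1: inner = H(85 da d9 ca d1 e9) = 2f 8d; tag = H(ef b0 b3 a0 bb 2f 8d) = ea7f
m2: inner = H(85 da d9 ca d1 83) = 2f 27; tag = H(ef b0 b3 a0 bb 2f 27) = 847f
m3: inner = H(85 da d9 ca d1 f7) = 2f 9b; tag = H(ef b0 b3 a0 bb 2f 9b) = f87f ← matches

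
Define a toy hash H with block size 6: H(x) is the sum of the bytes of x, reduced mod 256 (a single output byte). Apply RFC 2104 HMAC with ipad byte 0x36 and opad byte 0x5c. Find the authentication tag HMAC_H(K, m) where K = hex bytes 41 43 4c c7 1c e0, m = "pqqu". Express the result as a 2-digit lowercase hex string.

01

Key hex bytes 41 43 4c c7 1c e0 is exactly B = 6 bytes: K' = 41 43 4c c7 1c e0.
K' ⊕ ipad = 77 75 7a f1 2a d6.  K' ⊕ opad = 1d 1f 10 9b 40 bc.
Inner input = (K'⊕ipad) ∥ m = 77 75 7a f1 2a d6 ∥ 70 71 71 75.
Inner hash: sum = 119+117+122+241+42+214+112+113+113+117 = 1310; mod 256 = 30 → 1e.
Outer input = (K'⊕opad) ∥ inner = 1d 1f 10 9b 40 bc ∥ 1e.
Outer hash (tag): sum = 29+31+16+155+64+188+30 = 513; mod 256 = 1 → 01.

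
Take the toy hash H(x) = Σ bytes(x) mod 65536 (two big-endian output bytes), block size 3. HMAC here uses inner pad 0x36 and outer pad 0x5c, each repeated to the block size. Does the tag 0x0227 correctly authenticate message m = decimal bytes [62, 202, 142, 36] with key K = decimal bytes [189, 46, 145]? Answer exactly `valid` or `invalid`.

Key decimal bytes [189, 46, 145] = bd 2e 91 is exactly B = 3 bytes: K' = bd 2e 91.
K' ⊕ ipad = 8b 18 a7; K' ⊕ opad = e1 72 cd.
Inner hash: sum = 139+24+167+62+202+142+36 = 772 → 03 04.
Outer hash (recomputed tag): sum = 225+114+205+3+4 = 551 → 02 27.
Recomputed tag = 0227; claimed = 0227 → match.

valid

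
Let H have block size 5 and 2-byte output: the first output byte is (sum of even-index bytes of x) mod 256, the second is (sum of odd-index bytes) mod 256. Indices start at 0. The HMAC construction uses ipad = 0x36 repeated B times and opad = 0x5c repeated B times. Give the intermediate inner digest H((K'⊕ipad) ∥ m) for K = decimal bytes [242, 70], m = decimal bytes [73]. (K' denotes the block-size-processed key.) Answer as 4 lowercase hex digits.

Key decimal bytes [242, 70] = f2 46 is 2 bytes ≤ B = 5; zero-pad to 5 bytes: K' = f2 46 00 00 00.
K' ⊕ ipad = c4 70 36 36 36.
Inner input = c4 70 36 36 36 ∥ 49.
Inner hash: even-index sum = 304 mod 256 = 48; odd-index sum = 239 mod 256 = 239 → 30 ef.

30ef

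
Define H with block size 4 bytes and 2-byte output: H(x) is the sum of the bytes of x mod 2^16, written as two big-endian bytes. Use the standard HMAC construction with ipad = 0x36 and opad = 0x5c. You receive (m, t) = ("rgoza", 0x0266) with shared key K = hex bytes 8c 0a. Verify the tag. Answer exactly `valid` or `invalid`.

Key hex bytes 8c 0a is 2 bytes ≤ B = 4; zero-pad to 4 bytes: K' = 8c 0a 00 00.
K' ⊕ ipad = ba 3c 36 36; K' ⊕ opad = d0 56 5c 5c.
Inner hash: sum = 186+60+54+54+114+103+111+122+97 = 901 → 03 85.
Outer hash (recomputed tag): sum = 208+86+92+92+3+133 = 614 → 02 66.
Recomputed tag = 0266; claimed = 0266 → match.

valid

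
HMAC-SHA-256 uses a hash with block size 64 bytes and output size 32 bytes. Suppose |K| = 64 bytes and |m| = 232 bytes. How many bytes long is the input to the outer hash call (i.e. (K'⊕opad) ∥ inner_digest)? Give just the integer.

Key is 64 ≤ 64 bytes, zero-padded: |K'| = 64.
Outer input = (K'⊕opad) ∥ H(inner) → 64 + 32 = 96 bytes.

96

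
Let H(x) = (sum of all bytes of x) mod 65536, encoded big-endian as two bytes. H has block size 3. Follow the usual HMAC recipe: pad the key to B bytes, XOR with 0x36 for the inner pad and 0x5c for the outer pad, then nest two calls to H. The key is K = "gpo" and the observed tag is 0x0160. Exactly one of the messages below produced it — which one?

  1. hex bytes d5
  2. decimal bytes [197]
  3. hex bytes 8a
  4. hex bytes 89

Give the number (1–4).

1

Key "gpo" = 67 70 6f is exactly B = 3 bytes: K' = 67 70 6f.
K' ⊕ ipad = 51 46 59; K' ⊕ opad = 3b 2c 33.
m1: inner = H(51 46 59 d5) = 01 c5; tag = H(3b 2c 33 01 c5) = 0160 ← matches
m2: inner = H(51 46 59 c5) = 01 b5; tag = H(3b 2c 33 01 b5) = 0150
m3: inner = H(51 46 59 8a) = 01 7a; tag = H(3b 2c 33 01 7a) = 0115
m4: inner = H(51 46 59 89) = 01 79; tag = H(3b 2c 33 01 79) = 0114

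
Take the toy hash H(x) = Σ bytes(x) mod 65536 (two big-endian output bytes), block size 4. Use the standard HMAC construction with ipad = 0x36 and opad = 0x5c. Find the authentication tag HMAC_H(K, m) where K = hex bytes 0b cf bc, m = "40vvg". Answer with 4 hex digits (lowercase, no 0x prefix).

02d6

Key hex bytes 0b cf bc is 3 bytes ≤ B = 4; zero-pad to 4 bytes: K' = 0b cf bc 00.
K' ⊕ ipad = 3d f9 8a 36.  K' ⊕ opad = 57 93 e0 5c.
Inner input = (K'⊕ipad) ∥ m = 3d f9 8a 36 ∥ 34 30 76 76 67.
Inner hash: sum = 61+249+138+54+52+48+118+118+103 = 941 → 03 ad.
Outer input = (K'⊕opad) ∥ inner = 57 93 e0 5c ∥ 03 ad.
Outer hash (tag): sum = 87+147+224+92+3+173 = 726 → 02 d6.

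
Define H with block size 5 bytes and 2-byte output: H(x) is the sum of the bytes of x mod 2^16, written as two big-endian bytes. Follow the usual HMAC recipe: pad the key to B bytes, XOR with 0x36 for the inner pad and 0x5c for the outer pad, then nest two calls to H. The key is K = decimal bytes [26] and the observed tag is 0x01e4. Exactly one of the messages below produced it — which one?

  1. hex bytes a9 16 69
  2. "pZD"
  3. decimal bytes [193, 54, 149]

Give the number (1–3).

Key decimal bytes [26] = 1a is 1 byte ≤ B = 5; zero-pad to 5 bytes: K' = 1a 00 00 00 00.
K' ⊕ ipad = 2c 36 36 36 36; K' ⊕ opad = 46 5c 5c 5c 5c.
m1: inner = H(2c 36 36 36 36 a9 16 69) = 02 2c; tag = H(46 5c 5c 5c 5c 02 2c) = 01e4 ← matches
m2: inner = H(2c 36 36 36 36 70 5a 44) = 02 12; tag = H(46 5c 5c 5c 5c 02 12) = 01ca
m3: inner = H(2c 36 36 36 36 c1 36 95) = 02 90; tag = H(46 5c 5c 5c 5c 02 90) = 0248

1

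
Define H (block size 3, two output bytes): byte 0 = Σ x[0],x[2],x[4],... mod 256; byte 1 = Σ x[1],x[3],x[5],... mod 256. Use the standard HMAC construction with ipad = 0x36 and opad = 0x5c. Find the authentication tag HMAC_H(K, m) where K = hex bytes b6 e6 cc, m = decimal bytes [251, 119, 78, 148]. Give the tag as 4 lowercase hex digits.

Key hex bytes b6 e6 cc is exactly B = 3 bytes: K' = b6 e6 cc.
K' ⊕ ipad = 80 d0 fa.  K' ⊕ opad = ea ba 90.
Inner input = (K'⊕ipad) ∥ m = 80 d0 fa ∥ fb 77 4e 94.
Inner hash: even-index sum = 645 mod 256 = 133; odd-index sum = 537 mod 256 = 25 → 85 19.
Outer input = (K'⊕opad) ∥ inner = ea ba 90 ∥ 85 19.
Outer hash (tag): even-index sum = 403 mod 256 = 147; odd-index sum = 319 mod 256 = 63 → 93 3f.

933f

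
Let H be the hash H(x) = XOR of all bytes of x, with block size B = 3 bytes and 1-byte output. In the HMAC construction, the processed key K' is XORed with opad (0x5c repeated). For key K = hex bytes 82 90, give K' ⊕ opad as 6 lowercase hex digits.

decc5c

Key hex bytes 82 90 is 2 bytes ≤ B = 3; zero-pad to 3 bytes: K' = 82 90 00.
XOR each byte with 0x5c: 82⊕5c=de, 90⊕5c=cc, 00⊕5c=5c.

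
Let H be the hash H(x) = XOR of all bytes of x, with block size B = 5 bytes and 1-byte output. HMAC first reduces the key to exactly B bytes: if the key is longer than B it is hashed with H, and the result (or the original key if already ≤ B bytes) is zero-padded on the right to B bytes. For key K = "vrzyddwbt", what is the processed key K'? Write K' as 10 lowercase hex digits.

|K| = 9 > B = 5, so first hash the key.
H(K): XOR 76⊕72⊕7a⊕79⊕64⊕64⊕77⊕62⊕74 = 66.
Zero-pad H(K) = 66 to 5 bytes: K' = 66 00 00 00 00.

6600000000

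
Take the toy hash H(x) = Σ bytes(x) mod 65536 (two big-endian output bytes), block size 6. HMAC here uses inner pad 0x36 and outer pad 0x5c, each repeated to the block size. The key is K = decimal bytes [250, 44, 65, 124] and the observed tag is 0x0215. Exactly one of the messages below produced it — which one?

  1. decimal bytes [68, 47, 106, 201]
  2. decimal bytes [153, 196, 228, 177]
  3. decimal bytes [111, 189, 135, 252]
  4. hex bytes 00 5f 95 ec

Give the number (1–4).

Key decimal bytes [250, 44, 65, 124] = fa 2c 41 7c is 4 bytes ≤ B = 6; zero-pad to 6 bytes: K' = fa 2c 41 7c 00 00.
K' ⊕ ipad = cc 1a 77 4a 36 36; K' ⊕ opad = a6 70 1d 20 5c 5c.
m1: inner = H(cc 1a 77 4a 36 36 44 2f 6a c9) = 03 b9; tag = H(a6 70 1d 20 5c 5c 03 b9) = 02c7
m2: inner = H(cc 1a 77 4a 36 36 99 c4 e4 b1) = 05 05; tag = H(a6 70 1d 20 5c 5c 05 05) = 0215 ← matches
m3: inner = H(cc 1a 77 4a 36 36 6f bd 87 fc) = 04 c2; tag = H(a6 70 1d 20 5c 5c 04 c2) = 02d1
m4: inner = H(cc 1a 77 4a 36 36 00 5f 95 ec) = 03 f3; tag = H(a6 70 1d 20 5c 5c 03 f3) = 0301

2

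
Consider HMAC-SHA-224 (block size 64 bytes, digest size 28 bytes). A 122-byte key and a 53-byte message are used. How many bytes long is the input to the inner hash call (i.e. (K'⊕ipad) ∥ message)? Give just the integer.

117

Key is 122 > 64 bytes, so it is hashed to 28 bytes then zero-padded to 64: |K'| = 64.
Inner input = (K'⊕ipad) ∥ m → 64 + 53 = 117 bytes.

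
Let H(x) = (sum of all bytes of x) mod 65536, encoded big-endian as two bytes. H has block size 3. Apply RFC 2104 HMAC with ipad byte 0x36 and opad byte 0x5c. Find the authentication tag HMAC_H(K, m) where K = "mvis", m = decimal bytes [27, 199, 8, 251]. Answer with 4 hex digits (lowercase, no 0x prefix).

Key "mvis" = 6d 76 69 73 is 4 bytes > B = 3, so hash it first: H(key) = 01 bf, then zero-pad to 3 bytes: K' = 01 bf 00.
K' ⊕ ipad = 37 89 36.  K' ⊕ opad = 5d e3 5c.
Inner input = (K'⊕ipad) ∥ m = 37 89 36 ∥ 1b c7 08 fb.
Inner hash: sum = 55+137+54+27+199+8+251 = 731 → 02 db.
Outer input = (K'⊕opad) ∥ inner = 5d e3 5c ∥ 02 db.
Outer hash (tag): sum = 93+227+92+2+219 = 633 → 02 79.

0279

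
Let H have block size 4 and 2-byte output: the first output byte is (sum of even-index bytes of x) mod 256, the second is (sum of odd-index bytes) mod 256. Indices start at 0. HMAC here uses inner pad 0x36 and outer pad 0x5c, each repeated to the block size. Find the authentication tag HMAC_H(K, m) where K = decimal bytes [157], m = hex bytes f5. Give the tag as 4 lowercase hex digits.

Key decimal bytes [157] = 9d is 1 byte ≤ B = 4; zero-pad to 4 bytes: K' = 9d 00 00 00.
K' ⊕ ipad = ab 36 36 36.  K' ⊕ opad = c1 5c 5c 5c.
Inner input = (K'⊕ipad) ∥ m = ab 36 36 36 ∥ f5.
Inner hash: even-index sum = 470 mod 256 = 214; odd-index sum = 108 mod 256 = 108 → d6 6c.
Outer input = (K'⊕opad) ∥ inner = c1 5c 5c 5c ∥ d6 6c.
Outer hash (tag): even-index sum = 499 mod 256 = 243; odd-index sum = 292 mod 256 = 36 → f3 24.

f324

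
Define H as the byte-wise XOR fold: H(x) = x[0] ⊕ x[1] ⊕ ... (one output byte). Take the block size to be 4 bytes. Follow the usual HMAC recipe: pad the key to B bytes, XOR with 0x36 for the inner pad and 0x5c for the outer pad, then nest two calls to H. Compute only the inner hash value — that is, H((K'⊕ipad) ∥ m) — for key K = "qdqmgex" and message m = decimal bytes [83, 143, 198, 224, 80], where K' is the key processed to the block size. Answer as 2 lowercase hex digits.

Key "qdqmgex" = 71 64 71 6d 67 65 78 is 7 bytes > B = 4, so hash it first: H(key) = 73, then zero-pad to 4 bytes: K' = 73 00 00 00.
K' ⊕ ipad = 45 36 36 36.
Inner input = 45 36 36 36 ∥ 53 8f c6 e0 50.
Inner hash: XOR 45⊕36⊕36⊕36⊕53⊕8f⊕c6⊕e0⊕50 = d9.

d9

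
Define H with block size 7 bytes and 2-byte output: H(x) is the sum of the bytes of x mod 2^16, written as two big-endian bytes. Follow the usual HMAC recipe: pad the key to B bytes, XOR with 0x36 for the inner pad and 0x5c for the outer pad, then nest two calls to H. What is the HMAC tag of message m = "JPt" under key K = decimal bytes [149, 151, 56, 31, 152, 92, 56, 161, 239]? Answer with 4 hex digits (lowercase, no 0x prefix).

Key decimal bytes [149, 151, 56, 31, 152, 92, 56, 161, 239] = 95 97 38 1f 98 5c 38 a1 ef is 9 bytes > B = 7, so hash it first: H(key) = 04 3f, then zero-pad to 7 bytes: K' = 04 3f 00 00 00 00 00.
K' ⊕ ipad = 32 09 36 36 36 36 36.  K' ⊕ opad = 58 63 5c 5c 5c 5c 5c.
Inner input = (K'⊕ipad) ∥ m = 32 09 36 36 36 36 36 ∥ 4a 50 74.
Inner hash: sum = 50+9+54+54+54+54+54+74+80+116 = 599 → 02 57.
Outer input = (K'⊕opad) ∥ inner = 58 63 5c 5c 5c 5c 5c ∥ 02 57.
Outer hash (tag): sum = 88+99+92+92+92+92+92+2+87 = 736 → 02 e0.

02e0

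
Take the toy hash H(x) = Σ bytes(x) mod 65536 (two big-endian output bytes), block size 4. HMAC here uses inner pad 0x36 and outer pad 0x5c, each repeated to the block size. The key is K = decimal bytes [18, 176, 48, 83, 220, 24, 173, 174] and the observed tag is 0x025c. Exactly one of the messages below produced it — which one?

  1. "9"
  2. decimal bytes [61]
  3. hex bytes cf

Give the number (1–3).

1

Key decimal bytes [18, 176, 48, 83, 220, 24, 173, 174] = 12 b0 30 53 dc 18 ad ae is 8 bytes > B = 4, so hash it first: H(key) = 03 94, then zero-pad to 4 bytes: K' = 03 94 00 00.
K' ⊕ ipad = 35 a2 36 36; K' ⊕ opad = 5f c8 5c 5c.
m1: inner = H(35 a2 36 36 39) = 01 7c; tag = H(5f c8 5c 5c 01 7c) = 025c ← matches
m2: inner = H(35 a2 36 36 3d) = 01 80; tag = H(5f c8 5c 5c 01 80) = 0260
m3: inner = H(35 a2 36 36 cf) = 02 12; tag = H(5f c8 5c 5c 02 12) = 01f3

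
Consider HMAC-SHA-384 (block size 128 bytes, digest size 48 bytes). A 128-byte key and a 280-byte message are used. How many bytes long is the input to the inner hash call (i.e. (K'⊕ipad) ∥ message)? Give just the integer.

408

Key is 128 ≤ 128 bytes, zero-padded: |K'| = 128.
Inner input = (K'⊕ipad) ∥ m → 128 + 280 = 408 bytes.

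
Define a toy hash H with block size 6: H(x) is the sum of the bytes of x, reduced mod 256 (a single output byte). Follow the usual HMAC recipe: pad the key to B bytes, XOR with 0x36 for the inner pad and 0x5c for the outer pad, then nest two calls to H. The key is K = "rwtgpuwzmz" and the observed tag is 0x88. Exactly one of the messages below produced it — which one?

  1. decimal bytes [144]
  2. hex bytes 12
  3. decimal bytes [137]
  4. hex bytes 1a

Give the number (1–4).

Key "rwtgpuwzmz" = 72 77 74 67 70 75 77 7a 6d 7a is 10 bytes > B = 6, so hash it first: H(key) = 81, then zero-pad to 6 bytes: K' = 81 00 00 00 00 00.
K' ⊕ ipad = b7 36 36 36 36 36; K' ⊕ opad = dd 5c 5c 5c 5c 5c.
m1: inner = H(b7 36 36 36 36 36 90) = 55; tag = H(dd 5c 5c 5c 5c 5c 55) = fe
m2: inner = H(b7 36 36 36 36 36 12) = d7; tag = H(dd 5c 5c 5c 5c 5c d7) = 80
m3: inner = H(b7 36 36 36 36 36 89) = 4e; tag = H(dd 5c 5c 5c 5c 5c 4e) = f7
m4: inner = H(b7 36 36 36 36 36 1a) = df; tag = H(dd 5c 5c 5c 5c 5c df) = 88 ← matches

4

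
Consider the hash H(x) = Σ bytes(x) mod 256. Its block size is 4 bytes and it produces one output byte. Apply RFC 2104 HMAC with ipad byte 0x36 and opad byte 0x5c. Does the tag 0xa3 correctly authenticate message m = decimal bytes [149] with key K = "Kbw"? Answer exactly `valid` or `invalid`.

Key "Kbw" = 4b 62 77 is 3 bytes ≤ B = 4; zero-pad to 4 bytes: K' = 4b 62 77 00.
K' ⊕ ipad = 7d 54 41 36; K' ⊕ opad = 17 3e 2b 5c.
Inner hash: sum = 125+84+65+54+149 = 477; mod 256 = 221 → dd.
Outer hash (recomputed tag): sum = 23+62+43+92+221 = 441; mod 256 = 185 → b9.
Recomputed tag = b9; claimed = a3 → mismatch.

invalid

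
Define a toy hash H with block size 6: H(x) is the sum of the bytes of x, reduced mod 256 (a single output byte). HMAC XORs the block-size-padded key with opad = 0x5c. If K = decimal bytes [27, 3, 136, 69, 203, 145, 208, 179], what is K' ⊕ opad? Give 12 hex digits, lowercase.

965c5c5c5c5c

Key decimal bytes [27, 3, 136, 69, 203, 145, 208, 179] = 1b 03 88 45 cb 91 d0 b3 is 8 bytes > B = 6, so hash it first: H(key) = ca, then zero-pad to 6 bytes: K' = ca 00 00 00 00 00.
XOR each byte with 0x5c: ca⊕5c=96, 00⊕5c=5c, 00⊕5c=5c, 00⊕5c=5c, 00⊕5c=5c, 00⊕5c=5c.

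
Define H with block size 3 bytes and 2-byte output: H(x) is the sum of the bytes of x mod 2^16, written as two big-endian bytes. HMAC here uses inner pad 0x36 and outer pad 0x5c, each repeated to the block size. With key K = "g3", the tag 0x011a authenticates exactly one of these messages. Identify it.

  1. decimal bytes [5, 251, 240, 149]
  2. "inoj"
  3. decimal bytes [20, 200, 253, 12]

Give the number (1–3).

Key "g3" = 67 33 is 2 bytes ≤ B = 3; zero-pad to 3 bytes: K' = 67 33 00.
K' ⊕ ipad = 51 05 36; K' ⊕ opad = 3b 6f 5c.
m1: inner = H(51 05 36 05 fb f0 95) = 03 11; tag = H(3b 6f 5c 03 11) = 011a ← matches
m2: inner = H(51 05 36 69 6e 6f 6a) = 02 3c; tag = H(3b 6f 5c 02 3c) = 0144
m3: inner = H(51 05 36 14 c8 fd 0c) = 02 71; tag = H(3b 6f 5c 02 71) = 0179

1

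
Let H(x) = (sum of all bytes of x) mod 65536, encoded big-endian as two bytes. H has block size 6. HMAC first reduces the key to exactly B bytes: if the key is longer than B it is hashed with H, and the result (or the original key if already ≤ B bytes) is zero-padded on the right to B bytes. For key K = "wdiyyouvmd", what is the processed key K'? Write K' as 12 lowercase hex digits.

046100000000

|K| = 10 > B = 6, so first hash the key.
H(K): sum = 119+100+105+121+121+111+117+118+109+100 = 1121 → 04 61.
Zero-pad H(K) = 04 61 to 6 bytes: K' = 04 61 00 00 00 00.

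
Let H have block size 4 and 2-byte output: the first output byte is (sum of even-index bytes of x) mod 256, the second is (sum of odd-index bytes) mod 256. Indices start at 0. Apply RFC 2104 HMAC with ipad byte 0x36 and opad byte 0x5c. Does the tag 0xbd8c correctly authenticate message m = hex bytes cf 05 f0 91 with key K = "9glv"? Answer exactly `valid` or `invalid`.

valid

Key "9glv" = 39 67 6c 76 is exactly B = 4 bytes: K' = 39 67 6c 76.
K' ⊕ ipad = 0f 51 5a 40; K' ⊕ opad = 65 3b 30 2a.
Inner hash: even-index sum = 552 mod 256 = 40; odd-index sum = 295 mod 256 = 39 → 28 27.
Outer hash (recomputed tag): even-index sum = 189 mod 256 = 189; odd-index sum = 140 mod 256 = 140 → bd 8c.
Recomputed tag = bd8c; claimed = bd8c → match.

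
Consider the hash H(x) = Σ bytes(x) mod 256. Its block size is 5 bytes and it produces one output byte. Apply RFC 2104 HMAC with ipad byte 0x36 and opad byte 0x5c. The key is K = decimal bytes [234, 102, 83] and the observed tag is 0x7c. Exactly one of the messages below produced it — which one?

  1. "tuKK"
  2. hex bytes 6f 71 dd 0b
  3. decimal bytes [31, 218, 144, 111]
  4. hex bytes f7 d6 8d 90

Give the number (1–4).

Key decimal bytes [234, 102, 83] = ea 66 53 is 3 bytes ≤ B = 5; zero-pad to 5 bytes: K' = ea 66 53 00 00.
K' ⊕ ipad = dc 50 65 36 36; K' ⊕ opad = b6 3a 0f 5c 5c.
m1: inner = H(dc 50 65 36 36 74 75 4b 4b) = 7c; tag = H(b6 3a 0f 5c 5c 7c) = 33
m2: inner = H(dc 50 65 36 36 6f 71 dd 0b) = c5; tag = H(b6 3a 0f 5c 5c c5) = 7c ← matches
m3: inner = H(dc 50 65 36 36 1f da 90 6f) = f5; tag = H(b6 3a 0f 5c 5c f5) = ac
m4: inner = H(dc 50 65 36 36 f7 d6 8d 90) = e7; tag = H(b6 3a 0f 5c 5c e7) = 9e

2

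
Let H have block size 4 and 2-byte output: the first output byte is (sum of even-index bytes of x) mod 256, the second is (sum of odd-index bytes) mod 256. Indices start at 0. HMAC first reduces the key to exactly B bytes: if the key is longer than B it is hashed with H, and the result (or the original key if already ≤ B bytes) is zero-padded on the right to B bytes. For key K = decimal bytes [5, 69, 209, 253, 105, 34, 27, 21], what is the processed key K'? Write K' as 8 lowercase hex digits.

5a790000

|K| = 8 > B = 4, so first hash the key.
H(K): even-index sum = 346 mod 256 = 90; odd-index sum = 377 mod 256 = 121 → 5a 79.
Zero-pad H(K) = 5a 79 to 4 bytes: K' = 5a 79 00 00.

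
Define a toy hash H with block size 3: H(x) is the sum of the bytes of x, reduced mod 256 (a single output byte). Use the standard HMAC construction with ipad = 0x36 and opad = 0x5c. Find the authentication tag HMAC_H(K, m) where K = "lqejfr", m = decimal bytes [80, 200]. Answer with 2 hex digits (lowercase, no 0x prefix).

Key "lqejfr" = 6c 71 65 6a 66 72 is 6 bytes > B = 3, so hash it first: H(key) = 84, then zero-pad to 3 bytes: K' = 84 00 00.
K' ⊕ ipad = b2 36 36.  K' ⊕ opad = d8 5c 5c.
Inner input = (K'⊕ipad) ∥ m = b2 36 36 ∥ 50 c8.
Inner hash: sum = 178+54+54+80+200 = 566; mod 256 = 54 → 36.
Outer input = (K'⊕opad) ∥ inner = d8 5c 5c ∥ 36.
Outer hash (tag): sum = 216+92+92+54 = 454; mod 256 = 198 → c6.

c6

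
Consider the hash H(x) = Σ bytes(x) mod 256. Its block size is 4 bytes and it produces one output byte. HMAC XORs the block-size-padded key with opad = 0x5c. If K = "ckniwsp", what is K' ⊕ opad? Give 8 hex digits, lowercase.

a35c5c5c

Key "ckniwsp" = 63 6b 6e 69 77 73 70 is 7 bytes > B = 4, so hash it first: H(key) = ff, then zero-pad to 4 bytes: K' = ff 00 00 00.
XOR each byte with 0x5c: ff⊕5c=a3, 00⊕5c=5c, 00⊕5c=5c, 00⊕5c=5c.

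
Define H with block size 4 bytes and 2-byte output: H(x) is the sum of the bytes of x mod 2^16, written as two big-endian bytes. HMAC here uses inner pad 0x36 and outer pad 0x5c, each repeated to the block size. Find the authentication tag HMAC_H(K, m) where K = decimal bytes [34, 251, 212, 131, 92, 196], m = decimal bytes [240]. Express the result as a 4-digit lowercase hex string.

0214

Key decimal bytes [34, 251, 212, 131, 92, 196] = 22 fb d4 83 5c c4 is 6 bytes > B = 4, so hash it first: H(key) = 03 94, then zero-pad to 4 bytes: K' = 03 94 00 00.
K' ⊕ ipad = 35 a2 36 36.  K' ⊕ opad = 5f c8 5c 5c.
Inner input = (K'⊕ipad) ∥ m = 35 a2 36 36 ∥ f0.
Inner hash: sum = 53+162+54+54+240 = 563 → 02 33.
Outer input = (K'⊕opad) ∥ inner = 5f c8 5c 5c ∥ 02 33.
Outer hash (tag): sum = 95+200+92+92+2+51 = 532 → 02 14.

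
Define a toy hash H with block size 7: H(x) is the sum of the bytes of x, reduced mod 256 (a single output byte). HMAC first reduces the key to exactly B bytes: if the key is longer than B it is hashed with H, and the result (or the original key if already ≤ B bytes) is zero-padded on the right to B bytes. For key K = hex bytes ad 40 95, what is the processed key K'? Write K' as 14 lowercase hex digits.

ad409500000000

Key hex bytes ad 40 95 is 3 bytes ≤ B = 7; zero-pad to 7 bytes: K' = ad 40 95 00 00 00 00.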